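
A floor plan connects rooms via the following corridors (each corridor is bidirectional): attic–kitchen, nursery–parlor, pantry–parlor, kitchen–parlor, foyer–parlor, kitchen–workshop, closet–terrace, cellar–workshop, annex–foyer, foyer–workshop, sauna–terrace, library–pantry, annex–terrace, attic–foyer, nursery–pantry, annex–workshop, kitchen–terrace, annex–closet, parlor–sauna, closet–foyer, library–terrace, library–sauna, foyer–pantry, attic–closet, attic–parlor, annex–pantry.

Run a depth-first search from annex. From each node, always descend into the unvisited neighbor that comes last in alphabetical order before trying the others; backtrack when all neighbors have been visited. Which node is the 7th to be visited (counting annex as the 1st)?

Visit annex
annex → workshop
workshop → kitchen
kitchen → terrace
terrace → sauna
sauna → parlor
parlor → pantry
pantry → nursery
pantry → library
pantry → foyer
foyer → closet
closet → attic
workshop → cellar

Visit order: annex, workshop, kitchen, terrace, sauna, parlor, pantry, nursery, library, foyer, closet, attic, cellar

pantry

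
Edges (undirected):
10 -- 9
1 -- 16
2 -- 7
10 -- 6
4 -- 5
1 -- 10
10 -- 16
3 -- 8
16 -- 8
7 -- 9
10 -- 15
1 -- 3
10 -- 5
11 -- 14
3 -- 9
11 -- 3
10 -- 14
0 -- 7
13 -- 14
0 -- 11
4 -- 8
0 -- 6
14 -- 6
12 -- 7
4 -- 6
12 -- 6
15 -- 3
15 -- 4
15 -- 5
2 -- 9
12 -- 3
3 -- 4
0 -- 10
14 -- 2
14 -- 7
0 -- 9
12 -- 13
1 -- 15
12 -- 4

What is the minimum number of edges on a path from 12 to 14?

Level 0: 12
Level 1: 3, 4, 6, 7, 13
Level 2: 0, 1, 2, 5, 8, 9, 10, 11, 14, 15
Level 3: 16
14 first appears at level 2.

2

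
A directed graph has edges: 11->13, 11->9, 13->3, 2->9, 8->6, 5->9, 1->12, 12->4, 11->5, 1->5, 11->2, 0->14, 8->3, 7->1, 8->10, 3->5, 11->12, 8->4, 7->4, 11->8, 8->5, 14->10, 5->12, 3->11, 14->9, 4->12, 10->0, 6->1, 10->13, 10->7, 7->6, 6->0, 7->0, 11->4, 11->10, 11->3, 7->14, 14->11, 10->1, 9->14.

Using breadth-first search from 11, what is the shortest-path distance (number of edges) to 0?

Level 0: 11
Level 1: 2, 3, 4, 5, 8, 9, 10, 12, 13
Level 2: 0, 1, 6, 7, 14
0 first appears at level 2.

2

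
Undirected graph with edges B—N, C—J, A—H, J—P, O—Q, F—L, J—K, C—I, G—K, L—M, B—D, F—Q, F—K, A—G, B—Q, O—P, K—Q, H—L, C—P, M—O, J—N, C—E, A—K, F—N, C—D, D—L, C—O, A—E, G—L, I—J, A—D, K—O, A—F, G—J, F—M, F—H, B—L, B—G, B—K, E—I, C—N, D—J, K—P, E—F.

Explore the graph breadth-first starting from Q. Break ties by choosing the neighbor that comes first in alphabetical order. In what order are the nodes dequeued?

Q, B, F, K, O, D, G, L, N, A, E, H, M, J, P, C, I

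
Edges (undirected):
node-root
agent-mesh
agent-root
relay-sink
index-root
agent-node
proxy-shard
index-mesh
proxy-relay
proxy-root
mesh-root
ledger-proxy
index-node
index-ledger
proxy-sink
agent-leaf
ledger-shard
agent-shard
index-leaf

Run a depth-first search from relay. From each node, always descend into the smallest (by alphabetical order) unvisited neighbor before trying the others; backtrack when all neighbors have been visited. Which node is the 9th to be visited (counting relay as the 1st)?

Visit relay
relay → proxy
proxy → ledger
ledger → index
index → leaf
leaf → agent
agent → mesh
mesh → root
root → node
agent → shard
proxy → sink

Visit order: relay, proxy, ledger, index, leaf, agent, mesh, root, node, shard, sink

node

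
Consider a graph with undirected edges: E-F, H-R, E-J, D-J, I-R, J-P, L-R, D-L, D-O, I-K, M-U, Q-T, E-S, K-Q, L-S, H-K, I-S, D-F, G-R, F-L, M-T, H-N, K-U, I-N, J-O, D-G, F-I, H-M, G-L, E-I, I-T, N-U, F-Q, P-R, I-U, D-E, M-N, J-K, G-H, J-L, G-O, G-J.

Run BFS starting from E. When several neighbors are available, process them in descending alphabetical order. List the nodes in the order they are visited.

Visit E; enqueue S, J, I, F, D → queue [S, J, I, F, D]
Visit S; enqueue L → queue [J, I, F, D, L]
Visit J; enqueue P, O, K, G → queue [I, F, D, L, P, O, K, G]
Visit I; enqueue U, T, R, N → queue [F, D, L, P, O, K, G, U, T, R, N]
Visit F; enqueue Q → queue [D, L, P, O, K, G, U, T, R, N, Q]
Visit D → queue [L, P, O, K, G, U, T, R, N, Q]
Visit L → queue [P, O, K, G, U, T, R, N, Q]
Visit P → queue [O, K, G, U, T, R, N, Q]
Visit O → queue [K, G, U, T, R, N, Q]
Visit K; enqueue H → queue [G, U, T, R, N, Q, H]
Visit G → queue [U, T, R, N, Q, H]
Visit U; enqueue M → queue [T, R, N, Q, H, M]
Visit T → queue [R, N, Q, H, M]
Visit R → queue [N, Q, H, M]
Visit N → queue [Q, H, M]
Visit Q → queue [H, M]
Visit H → queue [M]
Visit M → queue []

E S J I F D L P O K G U T R N Q H M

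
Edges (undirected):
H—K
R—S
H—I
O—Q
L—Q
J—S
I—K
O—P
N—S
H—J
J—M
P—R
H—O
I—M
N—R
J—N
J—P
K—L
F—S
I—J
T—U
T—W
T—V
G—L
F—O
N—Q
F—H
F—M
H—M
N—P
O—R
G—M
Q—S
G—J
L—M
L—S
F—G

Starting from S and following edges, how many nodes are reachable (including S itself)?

BFS from S visits: S, F, J, L, N, Q, R, G, H, M, O, I, P, K
Reachable nodes: 14 of 18 total.

14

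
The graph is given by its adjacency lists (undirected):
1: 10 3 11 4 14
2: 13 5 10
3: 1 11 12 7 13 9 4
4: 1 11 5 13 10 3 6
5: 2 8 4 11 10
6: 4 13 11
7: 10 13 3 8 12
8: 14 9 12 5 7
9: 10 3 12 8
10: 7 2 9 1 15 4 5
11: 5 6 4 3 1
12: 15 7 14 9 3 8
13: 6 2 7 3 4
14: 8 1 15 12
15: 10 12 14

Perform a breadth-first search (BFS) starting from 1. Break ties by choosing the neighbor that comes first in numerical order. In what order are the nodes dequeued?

Visit 1; enqueue 3, 4, 10, 11, 14 → queue [3, 4, 10, 11, 14]
Visit 3; enqueue 7, 9, 12, 13 → queue [4, 10, 11, 14, 7, 9, 12, 13]
Visit 4; enqueue 5, 6 → queue [10, 11, 14, 7, 9, 12, 13, 5, 6]
Visit 10; enqueue 2, 15 → queue [11, 14, 7, 9, 12, 13, 5, 6, 2, 15]
Visit 11 → queue [14, 7, 9, 12, 13, 5, 6, 2, 15]
Visit 14; enqueue 8 → queue [7, 9, 12, 13, 5, 6, 2, 15, 8]
Visit 7 → queue [9, 12, 13, 5, 6, 2, 15, 8]
Visit 9 → queue [12, 13, 5, 6, 2, 15, 8]
Visit 12 → queue [13, 5, 6, 2, 15, 8]
Visit 13 → queue [5, 6, 2, 15, 8]
Visit 5 → queue [6, 2, 15, 8]
Visit 6 → queue [2, 15, 8]
Visit 2 → queue [15, 8]
Visit 15 → queue [8]
Visit 8 → queue []

1, 3, 4, 10, 11, 14, 7, 9, 12, 13, 5, 6, 2, 15, 8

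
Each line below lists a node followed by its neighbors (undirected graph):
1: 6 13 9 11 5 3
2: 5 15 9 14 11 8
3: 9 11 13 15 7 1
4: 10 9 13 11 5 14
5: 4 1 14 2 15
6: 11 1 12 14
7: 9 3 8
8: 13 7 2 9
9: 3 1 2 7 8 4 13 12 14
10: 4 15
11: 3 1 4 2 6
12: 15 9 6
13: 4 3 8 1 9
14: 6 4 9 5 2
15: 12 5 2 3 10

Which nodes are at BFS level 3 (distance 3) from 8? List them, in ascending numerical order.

Level 0: 8
Level 1: 2, 7, 9, 13
Level 2: 1, 3, 4, 5, 11, 12, 14, 15
Level 3: 6, 10

6, 10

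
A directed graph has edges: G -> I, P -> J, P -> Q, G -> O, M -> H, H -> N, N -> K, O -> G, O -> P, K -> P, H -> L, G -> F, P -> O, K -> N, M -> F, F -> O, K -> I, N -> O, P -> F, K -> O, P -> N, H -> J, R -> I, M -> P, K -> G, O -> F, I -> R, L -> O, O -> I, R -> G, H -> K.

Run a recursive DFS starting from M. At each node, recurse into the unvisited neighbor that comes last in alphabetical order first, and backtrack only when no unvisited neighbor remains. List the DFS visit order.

M, P, Q, O, I, R, G, F, N, K, J, H, L

Visit M
M → P
P → Q
P → O
O → I
I → R
R → G
G → F
P → N
N → K
P → J
M → H
H → L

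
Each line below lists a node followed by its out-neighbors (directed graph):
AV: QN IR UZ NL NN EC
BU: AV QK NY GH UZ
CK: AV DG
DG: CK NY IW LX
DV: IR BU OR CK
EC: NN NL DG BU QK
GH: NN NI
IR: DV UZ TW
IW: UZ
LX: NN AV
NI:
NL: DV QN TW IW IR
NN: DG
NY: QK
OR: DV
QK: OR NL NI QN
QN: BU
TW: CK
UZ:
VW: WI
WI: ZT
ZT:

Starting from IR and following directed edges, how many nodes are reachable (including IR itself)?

19

BFS from IR visits: IR, UZ, TW, DV, CK, OR, BU, DG, AV, QK, NY, GH, LX, IW, QN, NN, NL, EC, NI
Reachable nodes: 19 of 22 total.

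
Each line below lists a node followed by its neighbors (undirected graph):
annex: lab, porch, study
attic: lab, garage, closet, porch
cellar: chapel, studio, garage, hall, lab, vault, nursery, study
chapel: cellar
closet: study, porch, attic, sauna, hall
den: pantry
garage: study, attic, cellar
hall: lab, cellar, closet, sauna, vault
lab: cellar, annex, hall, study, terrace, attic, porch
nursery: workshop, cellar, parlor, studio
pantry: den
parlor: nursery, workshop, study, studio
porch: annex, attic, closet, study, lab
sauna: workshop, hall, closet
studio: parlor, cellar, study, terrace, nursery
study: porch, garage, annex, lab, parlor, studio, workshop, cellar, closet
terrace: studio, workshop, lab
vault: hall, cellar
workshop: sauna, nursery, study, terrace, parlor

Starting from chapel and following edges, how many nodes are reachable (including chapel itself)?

BFS from chapel visits: chapel, cellar, vault, study, studio, nursery, lab, hall, garage, workshop, porch, parlor, closet, annex, terrace, attic, sauna
Reachable nodes: 17 of 19 total.

17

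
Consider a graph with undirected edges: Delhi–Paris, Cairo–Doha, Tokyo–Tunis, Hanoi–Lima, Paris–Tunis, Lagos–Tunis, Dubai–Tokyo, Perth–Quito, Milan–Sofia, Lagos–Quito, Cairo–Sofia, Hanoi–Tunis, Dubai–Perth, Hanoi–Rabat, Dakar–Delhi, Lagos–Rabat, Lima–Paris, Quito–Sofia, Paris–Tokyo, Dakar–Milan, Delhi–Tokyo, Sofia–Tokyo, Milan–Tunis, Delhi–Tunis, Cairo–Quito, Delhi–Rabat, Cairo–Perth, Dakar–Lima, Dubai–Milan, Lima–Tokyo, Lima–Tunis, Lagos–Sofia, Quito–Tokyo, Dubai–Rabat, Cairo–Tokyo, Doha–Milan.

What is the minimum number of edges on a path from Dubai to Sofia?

2

Level 0: Dubai
Level 1: Milan, Perth, Rabat, Tokyo
Level 2: Cairo, Dakar, Delhi, Doha, Hanoi, Lagos, Lima, Paris, Quito, Sofia, Tunis
Sofia first appears at level 2.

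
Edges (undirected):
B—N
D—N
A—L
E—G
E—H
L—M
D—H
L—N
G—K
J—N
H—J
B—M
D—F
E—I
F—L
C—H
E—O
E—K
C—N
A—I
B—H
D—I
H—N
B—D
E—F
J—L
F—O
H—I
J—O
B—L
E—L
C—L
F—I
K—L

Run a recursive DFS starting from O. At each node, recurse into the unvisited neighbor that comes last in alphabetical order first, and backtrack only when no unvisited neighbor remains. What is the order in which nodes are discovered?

Visit O
O → J
J → N
N → L
L → M
M → B
B → H
H → I
I → F
F → E
E → K
K → G
F → D
I → A
H → C

O -> J -> N -> L -> M -> B -> H -> I -> F -> E -> K -> G -> D -> A -> C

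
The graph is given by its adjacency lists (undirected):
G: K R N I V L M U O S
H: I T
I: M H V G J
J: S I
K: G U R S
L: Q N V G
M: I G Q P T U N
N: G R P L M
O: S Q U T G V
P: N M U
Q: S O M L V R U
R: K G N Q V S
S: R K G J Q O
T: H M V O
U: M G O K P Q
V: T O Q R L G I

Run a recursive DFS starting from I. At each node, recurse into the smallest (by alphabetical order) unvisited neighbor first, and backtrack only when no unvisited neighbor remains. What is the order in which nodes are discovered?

I G K R N L Q M P U O S J T H V

Visit I
I → G
G → K
K → R
R → N
N → L
L → Q
Q → M
M → P
P → U
U → O
O → S
S → J
O → T
T → H
T → V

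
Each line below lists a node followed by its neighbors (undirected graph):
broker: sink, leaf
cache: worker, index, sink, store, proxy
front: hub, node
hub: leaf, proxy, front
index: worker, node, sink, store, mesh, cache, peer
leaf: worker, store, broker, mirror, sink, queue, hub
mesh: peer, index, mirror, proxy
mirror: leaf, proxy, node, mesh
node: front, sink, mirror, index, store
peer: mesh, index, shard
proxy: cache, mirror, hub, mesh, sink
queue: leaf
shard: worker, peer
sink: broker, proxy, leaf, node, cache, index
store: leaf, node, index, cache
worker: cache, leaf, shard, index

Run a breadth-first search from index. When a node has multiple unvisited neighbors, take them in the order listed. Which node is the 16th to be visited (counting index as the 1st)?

hub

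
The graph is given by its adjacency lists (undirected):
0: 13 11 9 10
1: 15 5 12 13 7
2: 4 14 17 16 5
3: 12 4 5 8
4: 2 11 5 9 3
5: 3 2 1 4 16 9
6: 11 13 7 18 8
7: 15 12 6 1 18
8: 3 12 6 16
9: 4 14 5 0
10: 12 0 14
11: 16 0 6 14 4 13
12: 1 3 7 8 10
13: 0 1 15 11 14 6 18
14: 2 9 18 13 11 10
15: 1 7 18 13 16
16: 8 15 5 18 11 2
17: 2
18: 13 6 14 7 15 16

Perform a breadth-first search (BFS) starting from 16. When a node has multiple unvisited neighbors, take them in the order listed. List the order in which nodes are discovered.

Visit 16; enqueue 8, 15, 5, 18, 11, 2 → queue [8, 15, 5, 18, 11, 2]
Visit 8; enqueue 3, 12, 6 → queue [15, 5, 18, 11, 2, 3, 12, 6]
Visit 15; enqueue 1, 7, 13 → queue [5, 18, 11, 2, 3, 12, 6, 1, 7, 13]
Visit 5; enqueue 4, 9 → queue [18, 11, 2, 3, 12, 6, 1, 7, 13, 4, 9]
Visit 18; enqueue 14 → queue [11, 2, 3, 12, 6, 1, 7, 13, 4, 9, 14]
Visit 11; enqueue 0 → queue [2, 3, 12, 6, 1, 7, 13, 4, 9, 14, 0]
Visit 2; enqueue 17 → queue [3, 12, 6, 1, 7, 13, 4, 9, 14, 0, 17]
Visit 3 → queue [12, 6, 1, 7, 13, 4, 9, 14, 0, 17]
Visit 12; enqueue 10 → queue [6, 1, 7, 13, 4, 9, 14, 0, 17, 10]
Visit 6 → queue [1, 7, 13, 4, 9, 14, 0, 17, 10]
Visit 1 → queue [7, 13, 4, 9, 14, 0, 17, 10]
Visit 7 → queue [13, 4, 9, 14, 0, 17, 10]
Visit 13 → queue [4, 9, 14, 0, 17, 10]
Visit 4 → queue [9, 14, 0, 17, 10]
Visit 9 → queue [14, 0, 17, 10]
Visit 14 → queue [0, 17, 10]
Visit 0 → queue [17, 10]
Visit 17 → queue [10]
Visit 10 → queue []

16 -> 8 -> 15 -> 5 -> 18 -> 11 -> 2 -> 3 -> 12 -> 6 -> 1 -> 7 -> 13 -> 4 -> 9 -> 14 -> 0 -> 17 -> 10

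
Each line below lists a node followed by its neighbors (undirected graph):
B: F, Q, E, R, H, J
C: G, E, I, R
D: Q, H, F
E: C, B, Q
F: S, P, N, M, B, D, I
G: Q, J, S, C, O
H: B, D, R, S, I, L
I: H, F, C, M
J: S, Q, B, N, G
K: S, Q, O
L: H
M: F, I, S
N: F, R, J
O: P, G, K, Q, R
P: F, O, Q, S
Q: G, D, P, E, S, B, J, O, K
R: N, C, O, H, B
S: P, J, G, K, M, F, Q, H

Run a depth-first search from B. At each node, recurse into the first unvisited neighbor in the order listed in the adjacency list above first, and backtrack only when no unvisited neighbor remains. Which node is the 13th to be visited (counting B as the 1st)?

C

Visit B
B → F
F → S
S → P
P → O
O → G
G → Q
Q → D
D → H
H → R
R → N
N → J
R → C
C → E
C → I
I → M
H → L
Q → K

Visit order: B, F, S, P, O, G, Q, D, H, R, N, J, C, E, I, M, L, K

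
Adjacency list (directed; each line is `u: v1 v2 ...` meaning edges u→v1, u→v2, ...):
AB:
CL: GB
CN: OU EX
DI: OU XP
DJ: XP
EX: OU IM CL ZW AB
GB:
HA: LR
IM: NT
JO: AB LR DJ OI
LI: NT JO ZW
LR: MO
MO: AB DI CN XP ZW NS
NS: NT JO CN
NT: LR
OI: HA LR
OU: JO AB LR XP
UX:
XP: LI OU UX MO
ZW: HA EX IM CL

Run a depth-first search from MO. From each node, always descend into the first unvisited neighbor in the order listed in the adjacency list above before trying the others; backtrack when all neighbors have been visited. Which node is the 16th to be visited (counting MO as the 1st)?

Visit MO
MO → AB
MO → DI
DI → OU
OU → JO
JO → LR
JO → DJ
DJ → XP
XP → LI
LI → NT
LI → ZW
ZW → HA
ZW → EX
EX → IM
EX → CL
CL → GB
XP → UX
JO → OI
MO → CN
MO → NS

Visit order: MO, AB, DI, OU, JO, LR, DJ, XP, LI, NT, ZW, HA, EX, IM, CL, GB, UX, OI, CN, NS

GB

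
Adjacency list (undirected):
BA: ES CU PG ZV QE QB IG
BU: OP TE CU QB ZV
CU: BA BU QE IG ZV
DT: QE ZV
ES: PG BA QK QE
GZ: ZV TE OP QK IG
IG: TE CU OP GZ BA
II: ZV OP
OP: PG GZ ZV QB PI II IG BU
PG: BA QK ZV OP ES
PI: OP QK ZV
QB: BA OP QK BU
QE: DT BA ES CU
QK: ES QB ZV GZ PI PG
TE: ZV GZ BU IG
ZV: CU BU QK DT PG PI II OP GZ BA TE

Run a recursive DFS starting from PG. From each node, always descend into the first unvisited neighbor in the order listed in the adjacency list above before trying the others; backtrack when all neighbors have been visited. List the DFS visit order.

PG → BA → ES → QK → QB → OP → GZ → ZV → CU → BU → TE → IG → QE → DT → PI → II

Visit PG
PG → BA
BA → ES
ES → QK
QK → QB
QB → OP
OP → GZ
GZ → ZV
ZV → CU
CU → BU
BU → TE
TE → IG
CU → QE
QE → DT
ZV → PI
ZV → II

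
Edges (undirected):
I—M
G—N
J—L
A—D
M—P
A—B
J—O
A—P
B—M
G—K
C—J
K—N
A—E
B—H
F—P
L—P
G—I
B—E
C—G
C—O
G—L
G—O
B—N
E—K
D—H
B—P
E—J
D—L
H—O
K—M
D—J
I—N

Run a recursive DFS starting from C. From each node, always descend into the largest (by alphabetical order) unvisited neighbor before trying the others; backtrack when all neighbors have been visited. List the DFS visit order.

Visit C
C → O
O → J
J → L
L → P
P → M
M → K
K → N
N → I
I → G
N → B
B → H
H → D
D → A
A → E
P → F

C, O, J, L, P, M, K, N, I, G, B, H, D, A, E, F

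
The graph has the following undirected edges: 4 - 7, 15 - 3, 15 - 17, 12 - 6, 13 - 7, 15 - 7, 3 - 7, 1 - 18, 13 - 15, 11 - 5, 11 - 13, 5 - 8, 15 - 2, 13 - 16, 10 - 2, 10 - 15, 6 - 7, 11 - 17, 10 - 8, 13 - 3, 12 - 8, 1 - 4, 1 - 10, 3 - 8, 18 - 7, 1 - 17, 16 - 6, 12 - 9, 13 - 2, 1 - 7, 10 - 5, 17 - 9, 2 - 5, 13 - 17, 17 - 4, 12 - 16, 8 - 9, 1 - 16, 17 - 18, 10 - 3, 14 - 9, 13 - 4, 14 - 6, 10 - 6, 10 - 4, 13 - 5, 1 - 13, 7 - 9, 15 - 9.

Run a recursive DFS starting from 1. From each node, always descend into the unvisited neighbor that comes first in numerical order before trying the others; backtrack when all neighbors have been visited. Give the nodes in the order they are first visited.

Visit 1
1 → 4
4 → 7
7 → 3
3 → 8
8 → 5
5 → 2
2 → 10
10 → 6
6 → 12
12 → 9
9 → 14
9 → 15
15 → 13
13 → 11
11 → 17
17 → 18
13 → 16

1, 4, 7, 3, 8, 5, 2, 10, 6, 12, 9, 14, 15, 13, 11, 17, 18, 16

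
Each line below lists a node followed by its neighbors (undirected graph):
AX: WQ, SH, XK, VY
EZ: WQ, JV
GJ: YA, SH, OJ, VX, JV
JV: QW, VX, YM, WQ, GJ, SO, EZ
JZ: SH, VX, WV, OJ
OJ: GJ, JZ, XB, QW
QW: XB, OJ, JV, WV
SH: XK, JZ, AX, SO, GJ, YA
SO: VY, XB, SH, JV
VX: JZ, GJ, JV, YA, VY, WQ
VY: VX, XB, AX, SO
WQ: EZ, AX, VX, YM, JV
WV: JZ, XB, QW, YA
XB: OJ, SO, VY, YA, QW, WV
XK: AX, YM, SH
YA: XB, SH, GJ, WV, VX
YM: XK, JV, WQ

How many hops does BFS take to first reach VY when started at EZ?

3

Level 0: EZ
Level 1: JV, WQ
Level 2: AX, GJ, QW, SO, VX, YM
Level 3: JZ, OJ, SH, VY, WV, XB, XK, YA
VY first appears at level 3.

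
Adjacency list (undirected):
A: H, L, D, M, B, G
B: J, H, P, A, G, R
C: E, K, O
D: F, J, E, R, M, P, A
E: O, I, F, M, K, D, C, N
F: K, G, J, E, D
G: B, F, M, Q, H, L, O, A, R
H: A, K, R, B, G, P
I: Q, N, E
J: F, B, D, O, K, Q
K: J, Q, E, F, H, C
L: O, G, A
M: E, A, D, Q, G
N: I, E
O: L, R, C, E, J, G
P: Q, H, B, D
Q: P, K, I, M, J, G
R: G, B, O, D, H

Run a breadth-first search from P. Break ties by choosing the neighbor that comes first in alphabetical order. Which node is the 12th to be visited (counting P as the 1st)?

M

Visit P; enqueue B, D, H, Q → queue [B, D, H, Q]
Visit B; enqueue A, G, J, R → queue [D, H, Q, A, G, J, R]
Visit D; enqueue E, F, M → queue [H, Q, A, G, J, R, E, F, M]
Visit H; enqueue K → queue [Q, A, G, J, R, E, F, M, K]
Visit Q; enqueue I → queue [A, G, J, R, E, F, M, K, I]
Visit A; enqueue L → queue [G, J, R, E, F, M, K, I, L]
Visit G; enqueue O → queue [J, R, E, F, M, K, I, L, O]
Visit J → queue [R, E, F, M, K, I, L, O]
Visit R → queue [E, F, M, K, I, L, O]
Visit E; enqueue C, N → queue [F, M, K, I, L, O, C, N]
Visit F → queue [M, K, I, L, O, C, N]
Visit M → queue [K, I, L, O, C, N]
Visit K → queue [I, L, O, C, N]
Visit I → queue [L, O, C, N]
Visit L → queue [O, C, N]
Visit O → queue [C, N]
Visit C → queue [N]
Visit N → queue []

Visit order: P, B, D, H, Q, A, G, J, R, E, F, M, K, I, L, O, C, N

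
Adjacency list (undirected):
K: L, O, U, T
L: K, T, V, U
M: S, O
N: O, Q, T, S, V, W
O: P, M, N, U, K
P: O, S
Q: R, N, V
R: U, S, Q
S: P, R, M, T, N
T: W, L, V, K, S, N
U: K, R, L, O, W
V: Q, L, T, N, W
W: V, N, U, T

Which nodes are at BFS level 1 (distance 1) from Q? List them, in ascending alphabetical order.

N, R, V

Level 0: Q
Level 1: N, R, V
Level 2: L, O, S, T, U, W
Level 3: K, M, P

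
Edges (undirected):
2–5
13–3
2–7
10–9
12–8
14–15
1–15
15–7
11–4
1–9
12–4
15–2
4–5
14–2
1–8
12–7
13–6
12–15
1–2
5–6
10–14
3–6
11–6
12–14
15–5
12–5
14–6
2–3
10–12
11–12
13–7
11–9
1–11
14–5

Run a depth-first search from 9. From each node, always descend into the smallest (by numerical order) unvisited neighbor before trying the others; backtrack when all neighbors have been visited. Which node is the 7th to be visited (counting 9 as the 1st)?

Visit 9
9 → 1
1 → 2
2 → 3
3 → 6
6 → 5
5 → 4
4 → 11
11 → 12
12 → 7
7 → 13
7 → 15
15 → 14
14 → 10
12 → 8

Visit order: 9, 1, 2, 3, 6, 5, 4, 11, 12, 7, 13, 15, 14, 10, 8

4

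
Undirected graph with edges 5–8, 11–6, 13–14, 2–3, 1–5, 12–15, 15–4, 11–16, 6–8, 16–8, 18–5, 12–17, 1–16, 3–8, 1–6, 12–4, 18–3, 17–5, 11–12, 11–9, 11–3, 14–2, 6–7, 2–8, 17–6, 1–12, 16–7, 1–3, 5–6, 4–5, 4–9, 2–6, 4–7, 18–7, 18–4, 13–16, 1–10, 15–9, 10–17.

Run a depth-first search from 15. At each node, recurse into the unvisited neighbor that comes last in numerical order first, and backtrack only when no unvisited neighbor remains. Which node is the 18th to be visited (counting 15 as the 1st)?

Visit 15
15 → 12
12 → 17
17 → 10
10 → 1
1 → 16
16 → 13
13 → 14
14 → 2
2 → 8
8 → 6
6 → 11
11 → 9
9 → 4
4 → 18
18 → 7
18 → 5
18 → 3

Visit order: 15, 12, 17, 10, 1, 16, 13, 14, 2, 8, 6, 11, 9, 4, 18, 7, 5, 3

3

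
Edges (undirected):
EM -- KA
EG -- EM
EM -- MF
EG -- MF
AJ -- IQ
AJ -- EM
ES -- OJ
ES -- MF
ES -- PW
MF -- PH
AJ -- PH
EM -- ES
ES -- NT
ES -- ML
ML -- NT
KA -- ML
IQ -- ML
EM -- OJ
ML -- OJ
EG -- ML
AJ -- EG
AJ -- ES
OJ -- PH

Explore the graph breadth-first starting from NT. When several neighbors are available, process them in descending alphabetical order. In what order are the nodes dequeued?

Visit NT; enqueue ML, ES → queue [ML, ES]
Visit ML; enqueue OJ, KA, IQ, EG → queue [ES, OJ, KA, IQ, EG]
Visit ES; enqueue PW, MF, EM, AJ → queue [OJ, KA, IQ, EG, PW, MF, EM, AJ]
Visit OJ; enqueue PH → queue [KA, IQ, EG, PW, MF, EM, AJ, PH]
Visit KA → queue [IQ, EG, PW, MF, EM, AJ, PH]
Visit IQ → queue [EG, PW, MF, EM, AJ, PH]
Visit EG → queue [PW, MF, EM, AJ, PH]
Visit PW → queue [MF, EM, AJ, PH]
Visit MF → queue [EM, AJ, PH]
Visit EM → queue [AJ, PH]
Visit AJ → queue [PH]
Visit PH → queue []

NT, ML, ES, OJ, KA, IQ, EG, PW, MF, EM, AJ, PH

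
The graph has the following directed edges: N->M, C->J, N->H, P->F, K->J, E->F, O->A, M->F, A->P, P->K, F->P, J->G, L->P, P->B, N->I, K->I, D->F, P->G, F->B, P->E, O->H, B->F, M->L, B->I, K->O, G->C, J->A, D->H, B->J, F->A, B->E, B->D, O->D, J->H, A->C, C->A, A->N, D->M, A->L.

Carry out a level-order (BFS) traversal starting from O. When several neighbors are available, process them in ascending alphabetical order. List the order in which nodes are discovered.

O → A → D → H → C → L → N → P → F → M → J → I → B → E → G → K

Visit O; enqueue A, D, H → queue [A, D, H]
Visit A; enqueue C, L, N, P → queue [D, H, C, L, N, P]
Visit D; enqueue F, M → queue [H, C, L, N, P, F, M]
Visit H → queue [C, L, N, P, F, M]
Visit C; enqueue J → queue [L, N, P, F, M, J]
Visit L → queue [N, P, F, M, J]
Visit N; enqueue I → queue [P, F, M, J, I]
Visit P; enqueue B, E, G, K → queue [F, M, J, I, B, E, G, K]
Visit F → queue [M, J, I, B, E, G, K]
Visit M → queue [J, I, B, E, G, K]
Visit J → queue [I, B, E, G, K]
Visit I → queue [B, E, G, K]
Visit B → queue [E, G, K]
Visit E → queue [G, K]
Visit G → queue [K]
Visit K → queue []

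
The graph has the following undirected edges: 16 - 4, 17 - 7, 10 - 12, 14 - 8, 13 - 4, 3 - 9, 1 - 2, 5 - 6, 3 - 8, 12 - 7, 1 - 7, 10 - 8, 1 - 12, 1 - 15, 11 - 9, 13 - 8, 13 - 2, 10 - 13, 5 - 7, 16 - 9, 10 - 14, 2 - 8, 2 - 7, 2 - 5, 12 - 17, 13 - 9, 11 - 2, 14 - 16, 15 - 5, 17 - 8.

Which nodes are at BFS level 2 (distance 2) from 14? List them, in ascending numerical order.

2, 3, 4, 9, 12, 13, 17

Level 0: 14
Level 1: 8, 10, 16
Level 2: 2, 3, 4, 9, 12, 13, 17
Level 3: 1, 5, 7, 11
Level 4: 6, 15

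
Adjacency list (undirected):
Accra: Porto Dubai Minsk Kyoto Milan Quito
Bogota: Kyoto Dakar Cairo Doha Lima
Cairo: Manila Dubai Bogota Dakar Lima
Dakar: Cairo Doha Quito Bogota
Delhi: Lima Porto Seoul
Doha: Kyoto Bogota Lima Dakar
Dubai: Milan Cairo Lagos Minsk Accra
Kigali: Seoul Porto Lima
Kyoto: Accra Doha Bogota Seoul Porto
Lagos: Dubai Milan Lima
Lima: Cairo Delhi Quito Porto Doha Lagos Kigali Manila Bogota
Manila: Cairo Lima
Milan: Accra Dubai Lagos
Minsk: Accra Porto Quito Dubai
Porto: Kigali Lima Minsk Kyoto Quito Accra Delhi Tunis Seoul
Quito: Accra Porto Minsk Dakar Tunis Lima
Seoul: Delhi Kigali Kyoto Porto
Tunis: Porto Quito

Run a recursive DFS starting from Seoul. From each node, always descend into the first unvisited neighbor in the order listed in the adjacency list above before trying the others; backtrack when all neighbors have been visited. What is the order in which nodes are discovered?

Visit Seoul
Seoul → Delhi
Delhi → Lima
Lima → Cairo
Cairo → Manila
Cairo → Dubai
Dubai → Milan
Milan → Accra
Accra → Porto
Porto → Kigali
Porto → Minsk
Minsk → Quito
Quito → Dakar
Dakar → Doha
Doha → Kyoto
Kyoto → Bogota
Quito → Tunis
Milan → Lagos

Seoul, Delhi, Lima, Cairo, Manila, Dubai, Milan, Accra, Porto, Kigali, Minsk, Quito, Dakar, Doha, Kyoto, Bogota, Tunis, Lagos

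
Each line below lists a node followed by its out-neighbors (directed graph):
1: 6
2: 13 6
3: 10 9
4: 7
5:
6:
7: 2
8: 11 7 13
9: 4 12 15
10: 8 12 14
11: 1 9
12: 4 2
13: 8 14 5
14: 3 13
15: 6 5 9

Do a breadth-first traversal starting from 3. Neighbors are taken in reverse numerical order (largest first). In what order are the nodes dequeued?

Visit 3; enqueue 10, 9 → queue [10, 9]
Visit 10; enqueue 14, 12, 8 → queue [9, 14, 12, 8]
Visit 9; enqueue 15, 4 → queue [14, 12, 8, 15, 4]
Visit 14; enqueue 13 → queue [12, 8, 15, 4, 13]
Visit 12; enqueue 2 → queue [8, 15, 4, 13, 2]
Visit 8; enqueue 11, 7 → queue [15, 4, 13, 2, 11, 7]
Visit 15; enqueue 6, 5 → queue [4, 13, 2, 11, 7, 6, 5]
Visit 4 → queue [13, 2, 11, 7, 6, 5]
Visit 13 → queue [2, 11, 7, 6, 5]
Visit 2 → queue [11, 7, 6, 5]
Visit 11; enqueue 1 → queue [7, 6, 5, 1]
Visit 7 → queue [6, 5, 1]
Visit 6 → queue [5, 1]
Visit 5 → queue [1]
Visit 1 → queue []

3, 10, 9, 14, 12, 8, 15, 4, 13, 2, 11, 7, 6, 5, 1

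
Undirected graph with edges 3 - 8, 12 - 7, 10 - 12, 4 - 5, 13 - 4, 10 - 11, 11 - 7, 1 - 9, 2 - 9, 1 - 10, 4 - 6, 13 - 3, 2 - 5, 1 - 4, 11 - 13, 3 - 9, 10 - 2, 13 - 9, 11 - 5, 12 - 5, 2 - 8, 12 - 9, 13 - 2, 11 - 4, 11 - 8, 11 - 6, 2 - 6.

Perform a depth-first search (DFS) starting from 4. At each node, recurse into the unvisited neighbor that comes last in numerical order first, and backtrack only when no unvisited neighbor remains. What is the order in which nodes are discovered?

4 → 13 → 11 → 10 → 12 → 9 → 3 → 8 → 2 → 6 → 5 → 1 → 7

Visit 4
4 → 13
13 → 11
11 → 10
10 → 12
12 → 9
9 → 3
3 → 8
8 → 2
2 → 6
2 → 5
9 → 1
12 → 7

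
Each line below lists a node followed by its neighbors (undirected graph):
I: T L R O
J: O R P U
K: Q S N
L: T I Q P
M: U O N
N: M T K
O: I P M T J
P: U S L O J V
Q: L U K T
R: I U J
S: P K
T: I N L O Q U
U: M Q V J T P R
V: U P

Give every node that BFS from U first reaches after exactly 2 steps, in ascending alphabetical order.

Level 0: U
Level 1: J, M, P, Q, R, T, V
Level 2: I, K, L, N, O, S

I, K, L, N, O, S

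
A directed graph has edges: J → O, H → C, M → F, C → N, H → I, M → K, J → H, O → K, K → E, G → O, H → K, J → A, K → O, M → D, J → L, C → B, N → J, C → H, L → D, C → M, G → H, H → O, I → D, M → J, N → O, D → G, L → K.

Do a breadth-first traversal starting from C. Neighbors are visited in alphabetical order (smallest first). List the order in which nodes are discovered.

C B H M N I K O D F J E G A L

Visit C; enqueue B, H, M, N → queue [B, H, M, N]
Visit B → queue [H, M, N]
Visit H; enqueue I, K, O → queue [M, N, I, K, O]
Visit M; enqueue D, F, J → queue [N, I, K, O, D, F, J]
Visit N → queue [I, K, O, D, F, J]
Visit I → queue [K, O, D, F, J]
Visit K; enqueue E → queue [O, D, F, J, E]
Visit O → queue [D, F, J, E]
Visit D; enqueue G → queue [F, J, E, G]
Visit F → queue [J, E, G]
Visit J; enqueue A, L → queue [E, G, A, L]
Visit E → queue [G, A, L]
Visit G → queue [A, L]
Visit A → queue [L]
Visit L → queue []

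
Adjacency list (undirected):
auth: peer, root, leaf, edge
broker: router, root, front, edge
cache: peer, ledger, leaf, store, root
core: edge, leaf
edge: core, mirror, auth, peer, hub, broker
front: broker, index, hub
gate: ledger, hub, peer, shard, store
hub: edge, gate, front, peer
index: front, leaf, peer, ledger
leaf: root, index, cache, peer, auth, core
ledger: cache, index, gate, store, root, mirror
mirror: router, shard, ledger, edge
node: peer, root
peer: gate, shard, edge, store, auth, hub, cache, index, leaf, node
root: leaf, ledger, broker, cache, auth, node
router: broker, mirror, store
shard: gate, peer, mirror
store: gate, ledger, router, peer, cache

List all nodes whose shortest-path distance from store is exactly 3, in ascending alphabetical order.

core, front

Level 0: store
Level 1: cache, gate, ledger, peer, router
Level 2: auth, broker, edge, hub, index, leaf, mirror, node, root, shard
Level 3: core, front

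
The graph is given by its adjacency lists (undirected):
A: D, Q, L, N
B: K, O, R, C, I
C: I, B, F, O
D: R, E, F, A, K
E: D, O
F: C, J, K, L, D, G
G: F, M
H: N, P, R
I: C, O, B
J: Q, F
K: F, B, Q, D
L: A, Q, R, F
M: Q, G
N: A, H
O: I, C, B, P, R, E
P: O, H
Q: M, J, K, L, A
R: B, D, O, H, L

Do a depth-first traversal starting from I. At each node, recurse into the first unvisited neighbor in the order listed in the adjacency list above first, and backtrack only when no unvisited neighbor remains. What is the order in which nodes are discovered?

Visit I
I → C
C → B
B → K
K → F
F → J
J → Q
Q → M
M → G
Q → L
L → A
A → D
D → R
R → O
O → P
P → H
H → N
O → E

I, C, B, K, F, J, Q, M, G, L, A, D, R, O, P, H, N, E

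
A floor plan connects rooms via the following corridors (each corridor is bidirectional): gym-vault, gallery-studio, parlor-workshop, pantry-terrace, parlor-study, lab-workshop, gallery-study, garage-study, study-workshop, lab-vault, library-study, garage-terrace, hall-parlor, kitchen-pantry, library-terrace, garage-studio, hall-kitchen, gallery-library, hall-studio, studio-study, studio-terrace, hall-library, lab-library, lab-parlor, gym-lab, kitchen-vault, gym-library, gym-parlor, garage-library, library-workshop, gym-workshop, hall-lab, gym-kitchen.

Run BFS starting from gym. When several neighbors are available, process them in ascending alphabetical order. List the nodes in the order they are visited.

gym → kitchen → lab → library → parlor → vault → workshop → hall → pantry → gallery → garage → study → terrace → studio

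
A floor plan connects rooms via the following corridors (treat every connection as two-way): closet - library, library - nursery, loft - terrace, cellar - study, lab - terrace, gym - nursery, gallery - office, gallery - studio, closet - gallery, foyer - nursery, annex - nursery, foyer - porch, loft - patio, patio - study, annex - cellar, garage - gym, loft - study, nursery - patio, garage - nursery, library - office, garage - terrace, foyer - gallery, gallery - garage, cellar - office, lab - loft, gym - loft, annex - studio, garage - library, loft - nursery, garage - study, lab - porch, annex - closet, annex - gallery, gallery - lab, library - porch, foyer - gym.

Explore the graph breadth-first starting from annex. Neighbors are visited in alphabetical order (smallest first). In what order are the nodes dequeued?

annex, cellar, closet, gallery, nursery, studio, office, study, library, foyer, garage, lab, gym, loft, patio, porch, terrace

Visit annex; enqueue cellar, closet, gallery, nursery, studio → queue [cellar, closet, gallery, nursery, studio]
Visit cellar; enqueue office, study → queue [closet, gallery, nursery, studio, office, study]
Visit closet; enqueue library → queue [gallery, nursery, studio, office, study, library]
Visit gallery; enqueue foyer, garage, lab → queue [nursery, studio, office, study, library, foyer, garage, lab]
Visit nursery; enqueue gym, loft, patio → queue [studio, office, study, library, foyer, garage, lab, gym, loft, patio]
Visit studio → queue [office, study, library, foyer, garage, lab, gym, loft, patio]
Visit office → queue [study, library, foyer, garage, lab, gym, loft, patio]
Visit study → queue [library, foyer, garage, lab, gym, loft, patio]
Visit library; enqueue porch → queue [foyer, garage, lab, gym, loft, patio, porch]
Visit foyer → queue [garage, lab, gym, loft, patio, porch]
Visit garage; enqueue terrace → queue [lab, gym, loft, patio, porch, terrace]
Visit lab → queue [gym, loft, patio, porch, terrace]
Visit gym → queue [loft, patio, porch, terrace]
Visit loft → queue [patio, porch, terrace]
Visit patio → queue [porch, terrace]
Visit porch → queue [terrace]
Visit terrace → queue []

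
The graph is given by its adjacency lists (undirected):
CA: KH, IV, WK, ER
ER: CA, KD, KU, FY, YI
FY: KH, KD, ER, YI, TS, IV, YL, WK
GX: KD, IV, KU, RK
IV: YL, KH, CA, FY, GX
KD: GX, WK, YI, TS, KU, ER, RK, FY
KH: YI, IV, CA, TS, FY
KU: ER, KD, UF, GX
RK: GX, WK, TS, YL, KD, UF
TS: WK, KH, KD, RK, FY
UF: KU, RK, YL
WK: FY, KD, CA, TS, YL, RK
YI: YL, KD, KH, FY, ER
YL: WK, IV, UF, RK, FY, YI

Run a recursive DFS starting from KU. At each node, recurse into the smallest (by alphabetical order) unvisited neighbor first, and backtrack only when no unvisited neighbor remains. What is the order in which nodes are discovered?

Visit KU
KU → ER
ER → CA
CA → IV
IV → FY
FY → KD
KD → GX
GX → RK
RK → TS
TS → KH
KH → YI
YI → YL
YL → UF
YL → WK

KU -> ER -> CA -> IV -> FY -> KD -> GX -> RK -> TS -> KH -> YI -> YL -> UF -> WK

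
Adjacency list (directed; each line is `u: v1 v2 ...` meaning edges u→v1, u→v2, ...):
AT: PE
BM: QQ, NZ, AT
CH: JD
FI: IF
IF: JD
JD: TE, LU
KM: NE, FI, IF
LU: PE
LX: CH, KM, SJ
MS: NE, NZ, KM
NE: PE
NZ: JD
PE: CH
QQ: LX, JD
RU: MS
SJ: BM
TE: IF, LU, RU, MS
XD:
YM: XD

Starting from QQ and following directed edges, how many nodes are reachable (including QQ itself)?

BFS from QQ visits: QQ, LX, JD, CH, KM, SJ, TE, LU, NE, FI, IF, BM, RU, MS, PE, NZ, AT
Reachable nodes: 17 of 19 total.

17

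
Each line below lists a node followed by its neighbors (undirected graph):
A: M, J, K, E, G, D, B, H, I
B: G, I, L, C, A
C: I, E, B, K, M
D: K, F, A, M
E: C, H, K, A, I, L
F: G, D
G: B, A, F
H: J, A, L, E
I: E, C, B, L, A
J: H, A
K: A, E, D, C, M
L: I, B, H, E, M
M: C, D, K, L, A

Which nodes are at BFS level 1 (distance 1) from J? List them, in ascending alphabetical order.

A, H

Level 0: J
Level 1: A, H
Level 2: B, D, E, G, I, K, L, M
Level 3: C, F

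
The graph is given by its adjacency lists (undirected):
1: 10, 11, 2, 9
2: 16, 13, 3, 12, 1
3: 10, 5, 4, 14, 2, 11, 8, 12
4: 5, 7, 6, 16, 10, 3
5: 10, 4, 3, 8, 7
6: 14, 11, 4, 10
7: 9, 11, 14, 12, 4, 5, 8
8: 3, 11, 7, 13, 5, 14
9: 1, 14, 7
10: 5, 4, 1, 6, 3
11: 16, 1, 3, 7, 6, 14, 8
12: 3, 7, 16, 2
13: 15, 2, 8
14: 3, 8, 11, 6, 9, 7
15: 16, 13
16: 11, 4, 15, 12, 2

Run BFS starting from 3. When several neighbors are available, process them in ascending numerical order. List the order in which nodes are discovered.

Visit 3; enqueue 2, 4, 5, 8, 10, 11, 12, 14 → queue [2, 4, 5, 8, 10, 11, 12, 14]
Visit 2; enqueue 1, 13, 16 → queue [4, 5, 8, 10, 11, 12, 14, 1, 13, 16]
Visit 4; enqueue 6, 7 → queue [5, 8, 10, 11, 12, 14, 1, 13, 16, 6, 7]
Visit 5 → queue [8, 10, 11, 12, 14, 1, 13, 16, 6, 7]
Visit 8 → queue [10, 11, 12, 14, 1, 13, 16, 6, 7]
Visit 10 → queue [11, 12, 14, 1, 13, 16, 6, 7]
Visit 11 → queue [12, 14, 1, 13, 16, 6, 7]
Visit 12 → queue [14, 1, 13, 16, 6, 7]
Visit 14; enqueue 9 → queue [1, 13, 16, 6, 7, 9]
Visit 1 → queue [13, 16, 6, 7, 9]
Visit 13; enqueue 15 → queue [16, 6, 7, 9, 15]
Visit 16 → queue [6, 7, 9, 15]
Visit 6 → queue [7, 9, 15]
Visit 7 → queue [9, 15]
Visit 9 → queue [15]
Visit 15 → queue []

3 → 2 → 4 → 5 → 8 → 10 → 11 → 12 → 14 → 1 → 13 → 16 → 6 → 7 → 9 → 15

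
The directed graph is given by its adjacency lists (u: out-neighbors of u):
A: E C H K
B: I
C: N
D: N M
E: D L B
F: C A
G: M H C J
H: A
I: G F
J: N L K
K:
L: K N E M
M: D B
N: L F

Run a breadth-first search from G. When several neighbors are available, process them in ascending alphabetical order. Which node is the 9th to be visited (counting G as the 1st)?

L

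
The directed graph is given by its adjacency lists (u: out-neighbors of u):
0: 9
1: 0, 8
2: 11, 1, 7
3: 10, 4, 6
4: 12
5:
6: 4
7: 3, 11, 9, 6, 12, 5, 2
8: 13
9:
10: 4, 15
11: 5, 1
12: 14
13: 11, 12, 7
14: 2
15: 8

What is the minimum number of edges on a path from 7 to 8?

Level 0: 7
Level 1: 2, 3, 5, 6, 9, 11, 12
Level 2: 1, 4, 10, 14
Level 3: 0, 8, 15
Level 4: 13
8 first appears at level 3.

3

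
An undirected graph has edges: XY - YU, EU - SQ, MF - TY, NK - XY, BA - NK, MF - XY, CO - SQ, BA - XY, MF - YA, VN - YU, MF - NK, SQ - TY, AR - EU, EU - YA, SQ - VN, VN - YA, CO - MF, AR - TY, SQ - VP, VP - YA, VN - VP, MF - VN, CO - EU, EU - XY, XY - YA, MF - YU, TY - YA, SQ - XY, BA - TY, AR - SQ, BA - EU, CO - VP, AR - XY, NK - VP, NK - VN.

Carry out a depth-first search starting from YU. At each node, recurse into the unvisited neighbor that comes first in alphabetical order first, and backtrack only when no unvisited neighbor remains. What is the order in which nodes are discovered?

YU MF CO EU AR SQ TY BA NK VN VP YA XY

Visit YU
YU → MF
MF → CO
CO → EU
EU → AR
AR → SQ
SQ → TY
TY → BA
BA → NK
NK → VN
VN → VP
VP → YA
YA → XY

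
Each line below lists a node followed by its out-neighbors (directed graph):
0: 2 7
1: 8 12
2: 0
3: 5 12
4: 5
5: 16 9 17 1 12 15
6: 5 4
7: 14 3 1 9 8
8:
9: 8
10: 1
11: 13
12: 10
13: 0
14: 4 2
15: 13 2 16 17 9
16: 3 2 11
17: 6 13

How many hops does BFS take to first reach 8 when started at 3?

3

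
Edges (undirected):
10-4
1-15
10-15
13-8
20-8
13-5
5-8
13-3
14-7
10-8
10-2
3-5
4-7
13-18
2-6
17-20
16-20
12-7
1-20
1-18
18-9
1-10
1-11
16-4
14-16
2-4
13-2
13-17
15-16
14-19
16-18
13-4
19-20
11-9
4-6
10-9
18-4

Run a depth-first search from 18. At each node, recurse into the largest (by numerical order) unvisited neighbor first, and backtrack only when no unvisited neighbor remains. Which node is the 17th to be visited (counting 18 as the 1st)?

2

Visit 18
18 → 16
16 → 20
20 → 19
19 → 14
14 → 7
7 → 12
7 → 4
4 → 13
13 → 17
13 → 8
8 → 10
10 → 15
15 → 1
1 → 11
11 → 9
10 → 2
2 → 6
8 → 5
5 → 3

Visit order: 18, 16, 20, 19, 14, 7, 12, 4, 13, 17, 8, 10, 15, 1, 11, 9, 2, 6, 5, 3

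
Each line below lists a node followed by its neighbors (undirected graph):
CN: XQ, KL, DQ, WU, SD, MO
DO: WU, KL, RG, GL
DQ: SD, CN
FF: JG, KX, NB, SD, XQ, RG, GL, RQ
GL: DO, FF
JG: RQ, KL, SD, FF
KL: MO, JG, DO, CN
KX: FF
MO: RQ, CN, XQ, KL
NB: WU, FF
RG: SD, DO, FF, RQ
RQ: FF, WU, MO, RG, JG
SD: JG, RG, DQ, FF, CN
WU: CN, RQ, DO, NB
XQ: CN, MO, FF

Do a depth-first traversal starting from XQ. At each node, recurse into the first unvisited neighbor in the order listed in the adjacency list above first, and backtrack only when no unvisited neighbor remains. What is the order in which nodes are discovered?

XQ CN KL MO RQ FF JG SD RG DO WU NB GL DQ KX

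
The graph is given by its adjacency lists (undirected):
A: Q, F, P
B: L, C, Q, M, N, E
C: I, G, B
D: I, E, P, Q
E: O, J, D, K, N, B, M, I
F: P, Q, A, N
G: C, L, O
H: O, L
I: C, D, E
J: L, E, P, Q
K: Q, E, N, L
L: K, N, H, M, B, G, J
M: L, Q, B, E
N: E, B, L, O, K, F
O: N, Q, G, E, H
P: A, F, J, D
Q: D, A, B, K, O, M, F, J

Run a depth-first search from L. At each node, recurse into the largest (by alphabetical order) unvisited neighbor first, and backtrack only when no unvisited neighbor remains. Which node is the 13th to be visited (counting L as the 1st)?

Visit L
L → N
N → O
O → Q
Q → M
M → E
E → K
E → J
J → P
P → F
F → A
P → D
D → I
I → C
C → G
C → B
O → H

Visit order: L, N, O, Q, M, E, K, J, P, F, A, D, I, C, G, B, H

I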